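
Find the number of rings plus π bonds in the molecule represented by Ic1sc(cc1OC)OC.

Molecular formula from the SMILES: C6H7IO2S.
DoU = (2C + 2 + N − H − X)/2 = (2·6 + 2 + 0 − 7 − 1)/2 = 6/2 = 3.
(Structurally: 1 ring(s) + 2 π bond(s) = 3.)

3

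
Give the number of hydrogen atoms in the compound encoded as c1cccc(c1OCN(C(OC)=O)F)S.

Hydrogens are implicit in SMILES; fill each atom to its normal valence:
  4 × C (aromatic): 1 H each → 4
  3 × O: no H
  2 × C (aromatic): no H
  1 × C: 3 H
  1 × C: 2 H
  1 × C: no H
  1 × F: no H
  1 × N: no H
  1 × S: 1 H
  Total hydrogens = 10.

10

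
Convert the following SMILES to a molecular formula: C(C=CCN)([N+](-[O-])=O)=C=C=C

C7H8N2O2

Heavy atoms from the SMILES: 7 C, 2 N, 2 O.
Implicit hydrogens by atom environment:
  3 × C: no H
  2 × C: 2 H each → 4
  2 × C: 1 H each → 2
  1 × N: 2 H
  1 × N (charge +1): no H
  1 × O: no H
  1 × O (charge -1): no H
  Total hydrogens = 8.
Molecular formula: C7H8N2O2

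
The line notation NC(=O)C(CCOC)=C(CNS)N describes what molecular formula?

C7H15N3O2S

Heavy atoms from the SMILES: 7 C, 3 N, 2 O, 1 S.
Implicit hydrogens by atom environment:
  3 × C: 2 H each → 6
  3 × C: no H
  2 × N: 2 H each → 4
  2 × O: no H
  1 × C: 3 H
  1 × N: 1 H
  1 × S: 1 H
  Total hydrogens = 15.
Molecular formula: C7H15N3O2S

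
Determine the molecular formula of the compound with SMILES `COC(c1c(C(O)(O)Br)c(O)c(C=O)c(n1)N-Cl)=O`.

C9H8BrClN2O6

Heavy atoms from the SMILES: 1 Br, 9 C, 1 Cl, 2 N, 6 O.
Implicit hydrogens by atom environment:
  5 × C (aromatic): no H
  3 × O: 1 H each → 3
  3 × O: no H
  2 × C: no H
  1 × Br: no H
  1 × C: 3 H
  1 × C: 1 H
  1 × Cl: no H
  1 × N: 1 H
  1 × N (aromatic): no H
  Total hydrogens = 8.
Molecular formula: C9H8BrClN2O6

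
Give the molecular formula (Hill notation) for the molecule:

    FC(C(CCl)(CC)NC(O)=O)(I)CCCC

C10H18ClFINO2

Heavy atoms from the SMILES: 10 C, 1 Cl, 1 F, 1 I, 1 N, 2 O.
Implicit hydrogens by atom environment:
  5 × C: 2 H each → 10
  3 × C: no H
  2 × C: 3 H each → 6
  1 × Cl: no H
  1 × F: no H
  1 × I: no H
  1 × N: 1 H
  1 × O: 1 H
  1 × O: no H
  Total hydrogens = 18.
Molecular formula: C10H18ClFINO2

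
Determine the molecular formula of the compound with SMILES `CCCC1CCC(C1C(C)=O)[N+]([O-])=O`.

Heavy atoms from the SMILES: 10 C, 1 N, 3 O.
Implicit hydrogens by atom environment:
  4 × C: 2 H each → 8
  3 × C: 1 H each → 3
  2 × C: 3 H each → 6
  2 × O: no H
  1 × C: no H
  1 × N (charge +1): no H
  1 × O (charge -1): no H
  Total hydrogens = 17.
Molecular formula: C10H17NO3

C10H17NO3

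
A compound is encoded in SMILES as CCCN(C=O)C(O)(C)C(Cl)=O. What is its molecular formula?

C7H12ClNO3

Heavy atoms from the SMILES: 7 C, 1 Cl, 1 N, 3 O.
Implicit hydrogens by atom environment:
  2 × C: 3 H each → 6
  2 × C: 2 H each → 4
  2 × C: no H
  2 × O: no H
  1 × C: 1 H
  1 × Cl: no H
  1 × N: no H
  1 × O: 1 H
  Total hydrogens = 12.
Molecular formula: C7H12ClNO3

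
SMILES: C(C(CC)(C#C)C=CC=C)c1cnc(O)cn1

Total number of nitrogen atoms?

The symbol for nitrogen appears 2 times in the SMILES.

2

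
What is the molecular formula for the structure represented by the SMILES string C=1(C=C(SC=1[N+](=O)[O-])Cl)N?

C4H3ClN2O2S

Heavy atoms from the SMILES: 4 C, 1 Cl, 2 N, 2 O, 1 S.
Implicit hydrogens by atom environment:
  3 × C (aromatic): no H
  1 × C (aromatic): 1 H
  1 × Cl: no H
  1 × N: 2 H
  1 × N (charge +1): no H
  1 × O: no H
  1 × O (charge -1): no H
  1 × S (aromatic): no H
  Total hydrogens = 3.
Molecular formula: C4H3ClN2O2S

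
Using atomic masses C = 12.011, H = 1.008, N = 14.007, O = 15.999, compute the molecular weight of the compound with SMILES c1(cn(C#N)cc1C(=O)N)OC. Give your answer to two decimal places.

Molecular formula: C7H7N3O2.
M = 7×12.011 + 7×1.008 + 3×14.007 + 2×15.999 = 165.15 g/mol.

165.15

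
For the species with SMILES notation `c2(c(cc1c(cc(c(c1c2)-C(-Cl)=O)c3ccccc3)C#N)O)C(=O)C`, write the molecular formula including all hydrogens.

Heavy atoms from the SMILES: 20 C, 1 Cl, 1 N, 3 O.
Implicit hydrogens by atom environment:
  8 × C (aromatic): 1 H each → 8
  8 × C (aromatic): no H
  3 × C: no H
  2 × O: no H
  1 × C: 3 H
  1 × Cl: no H
  1 × N: no H
  1 × O: 1 H
  Total hydrogens = 12.
Molecular formula: C20H12ClNO3

C20H12ClNO3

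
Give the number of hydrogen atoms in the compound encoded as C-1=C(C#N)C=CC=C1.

5

Hydrogens are implicit in SMILES; fill each atom to its normal valence:
  5 × C (aromatic): 1 H each → 5
  1 × C (aromatic): no H
  1 × C: no H
  1 × N: no H
  Total hydrogens = 5.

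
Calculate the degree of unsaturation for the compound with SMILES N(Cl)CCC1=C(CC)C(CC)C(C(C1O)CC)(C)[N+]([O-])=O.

3

Molecular formula from the SMILES: C15H27ClN2O3.
DoU = (2C + 2 + N − H − X)/2 = (2·15 + 2 + 2 − 27 − 1)/2 = 6/2 = 3.
(Structurally: 1 ring(s) + 2 π bond(s) = 3.)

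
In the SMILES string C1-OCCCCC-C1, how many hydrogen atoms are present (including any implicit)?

14

Hydrogens are implicit in SMILES; fill each atom to its normal valence:
  7 × C: 2 H each → 14
  1 × O: no H
  Total hydrogens = 14.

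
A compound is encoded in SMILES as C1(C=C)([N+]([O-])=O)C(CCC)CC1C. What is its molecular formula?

C10H17NO2

Heavy atoms from the SMILES: 10 C, 1 N, 2 O.
Implicit hydrogens by atom environment:
  4 × C: 2 H each → 8
  3 × C: 1 H each → 3
  2 × C: 3 H each → 6
  1 × C: no H
  1 × N (charge +1): no H
  1 × O: no H
  1 × O (charge -1): no H
  Total hydrogens = 17.
Molecular formula: C10H17NO2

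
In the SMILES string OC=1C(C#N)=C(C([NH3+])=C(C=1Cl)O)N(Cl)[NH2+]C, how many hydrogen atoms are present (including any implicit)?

Hydrogens are implicit in SMILES; fill each atom to its normal valence:
  6 × C (aromatic): no H
  2 × Cl: no H
  2 × N: no H
  2 × O: 1 H each → 2
  1 × C: 3 H
  1 × C: no H
  1 × N (charge +1): 3 H
  1 × N (charge +1): 2 H
  Total hydrogens = 10.

10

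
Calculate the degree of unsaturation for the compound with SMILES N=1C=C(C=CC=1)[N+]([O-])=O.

Molecular formula from the SMILES: C5H4N2O2.
DoU = (2C + 2 + N − H − X)/2 = (2·5 + 2 + 2 − 4 − 0)/2 = 10/2 = 5.
(Structurally: 1 ring(s) + 4 π bond(s) = 5.)

5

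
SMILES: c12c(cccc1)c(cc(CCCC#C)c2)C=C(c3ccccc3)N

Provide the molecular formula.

C23H21N

Heavy atoms from the SMILES: 23 C, 1 N.
Implicit hydrogens by atom environment:
  11 × C (aromatic): 1 H each → 11
  5 × C (aromatic): no H
  3 × C: 2 H each → 6
  2 × C: 1 H each → 2
  2 × C: no H
  1 × N: 2 H
  Total hydrogens = 21.
Molecular formula: C23H21N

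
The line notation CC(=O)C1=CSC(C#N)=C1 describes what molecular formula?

Heavy atoms from the SMILES: 7 C, 1 N, 1 O, 1 S.
Implicit hydrogens by atom environment:
  2 × C (aromatic): 1 H each → 2
  2 × C (aromatic): no H
  2 × C: no H
  1 × C: 3 H
  1 × N: no H
  1 × O: no H
  1 × S (aromatic): no H
  Total hydrogens = 5.
Molecular formula: C7H5NOS

C7H5NOS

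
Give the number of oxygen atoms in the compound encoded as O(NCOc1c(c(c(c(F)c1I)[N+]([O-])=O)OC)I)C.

5

The symbol for oxygen appears 5 times in the SMILES.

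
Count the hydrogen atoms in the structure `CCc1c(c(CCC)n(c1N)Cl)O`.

Hydrogens are implicit in SMILES; fill each atom to its normal valence:
  4 × C (aromatic): no H
  3 × C: 2 H each → 6
  2 × C: 3 H each → 6
  1 × Cl: no H
  1 × N: 2 H
  1 × N (aromatic): no H
  1 × O: 1 H
  Total hydrogens = 15.

15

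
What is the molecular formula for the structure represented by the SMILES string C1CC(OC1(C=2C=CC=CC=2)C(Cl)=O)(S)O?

C11H11ClO3S

Heavy atoms from the SMILES: 11 C, 1 Cl, 3 O, 1 S.
Implicit hydrogens by atom environment:
  5 × C (aromatic): 1 H each → 5
  3 × C: no H
  2 × C: 2 H each → 4
  2 × O: no H
  1 × C (aromatic): no H
  1 × Cl: no H
  1 × O: 1 H
  1 × S: 1 H
  Total hydrogens = 11.
Molecular formula: C11H11ClO3S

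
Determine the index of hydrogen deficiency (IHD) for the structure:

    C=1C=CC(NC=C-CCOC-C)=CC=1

5

Molecular formula from the SMILES: C12H17NO.
DoU = (2C + 2 + N − H − X)/2 = (2·12 + 2 + 1 − 17 − 0)/2 = 10/2 = 5.
(Structurally: 1 ring(s) + 4 π bond(s) = 5.)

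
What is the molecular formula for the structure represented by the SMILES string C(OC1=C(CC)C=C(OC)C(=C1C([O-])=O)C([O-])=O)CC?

Heavy atoms from the SMILES: 14 C, 6 O.
Implicit hydrogens by atom environment:
  5 × C (aromatic): no H
  4 × O: no H
  3 × C: 3 H each → 9
  3 × C: 2 H each → 6
  2 × C: no H
  2 × O (charge -1): no H
  1 × C (aromatic): 1 H
  Total hydrogens = 16.
Net charge -2.
Molecular formula: [C14H16O6]2-

[C14H16O6]2-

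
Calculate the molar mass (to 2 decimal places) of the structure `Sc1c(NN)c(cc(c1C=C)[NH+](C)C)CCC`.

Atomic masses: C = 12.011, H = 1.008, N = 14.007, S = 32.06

Molecular formula: C13H22N3S+.
M = 13×12.011 + 22×1.008 + 3×14.007 + 1×32.06 = 252.40 g/mol.

252.40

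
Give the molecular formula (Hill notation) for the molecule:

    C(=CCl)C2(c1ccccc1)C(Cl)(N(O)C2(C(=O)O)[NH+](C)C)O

Heavy atoms from the SMILES: 14 C, 2 Cl, 2 N, 4 O.
Implicit hydrogens by atom environment:
  5 × C (aromatic): 1 H each → 5
  4 × C: no H
  3 × O: 1 H each → 3
  2 × C: 3 H each → 6
  2 × C: 1 H each → 2
  2 × Cl: no H
  1 × C (aromatic): no H
  1 × N (charge +1): 1 H
  1 × N: no H
  1 × O: no H
  Total hydrogens = 17.
Net charge +1.
Molecular formula: C14H17Cl2N2O4+

C14H17Cl2N2O4+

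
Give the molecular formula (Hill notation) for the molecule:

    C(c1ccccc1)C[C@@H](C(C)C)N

Heavy atoms from the SMILES: 12 C, 1 N.
Implicit hydrogens by atom environment:
  5 × C (aromatic): 1 H each → 5
  2 × C: 3 H each → 6
  2 × C: 2 H each → 4
  2 × C: 1 H each → 2
  1 × C (aromatic): no H
  1 × N: 2 H
  Total hydrogens = 19.
Molecular formula: C12H19N

C12H19N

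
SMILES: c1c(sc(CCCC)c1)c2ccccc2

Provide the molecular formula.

Heavy atoms from the SMILES: 14 C, 1 S.
Implicit hydrogens by atom environment:
  7 × C (aromatic): 1 H each → 7
  3 × C: 2 H each → 6
  3 × C (aromatic): no H
  1 × C: 3 H
  1 × S (aromatic): no H
  Total hydrogens = 16.
Molecular formula: C14H16S

C14H16S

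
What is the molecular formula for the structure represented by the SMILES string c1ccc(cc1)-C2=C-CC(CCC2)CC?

Heavy atoms from the SMILES: 15 C.
Implicit hydrogens by atom environment:
  5 × C: 2 H each → 10
  5 × C (aromatic): 1 H each → 5
  2 × C: 1 H each → 2
  1 × C: 3 H
  1 × C: no H
  1 × C (aromatic): no H
  Total hydrogens = 20.
Molecular formula: C15H20

C15H20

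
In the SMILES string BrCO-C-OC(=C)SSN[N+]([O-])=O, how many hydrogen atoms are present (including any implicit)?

7

Hydrogens are implicit in SMILES; fill each atom to its normal valence:
  3 × C: 2 H each → 6
  3 × O: no H
  2 × S: no H
  1 × Br: no H
  1 × C: no H
  1 × N: 1 H
  1 × N (charge +1): no H
  1 × O (charge -1): no H
  Total hydrogens = 7.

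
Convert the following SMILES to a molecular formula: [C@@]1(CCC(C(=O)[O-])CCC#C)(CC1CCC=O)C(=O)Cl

Heavy atoms from the SMILES: 15 C, 1 Cl, 4 O.
Implicit hydrogens by atom environment:
  7 × C: 2 H each → 14
  4 × C: 1 H each → 4
  4 × C: no H
  3 × O: no H
  1 × Cl: no H
  1 × O (charge -1): no H
  Total hydrogens = 18.
Net charge -1.
Molecular formula: C15H18ClO4-

C15H18ClO4-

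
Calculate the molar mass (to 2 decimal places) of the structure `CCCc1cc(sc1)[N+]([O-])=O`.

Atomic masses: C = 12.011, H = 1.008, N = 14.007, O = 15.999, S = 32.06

Molecular formula: C7H9NO2S.
M = 7×12.011 + 9×1.008 + 1×14.007 + 2×15.999 + 1×32.06 = 171.21 g/mol.

171.21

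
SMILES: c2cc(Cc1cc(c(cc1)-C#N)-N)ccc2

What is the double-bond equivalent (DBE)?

Molecular formula from the SMILES: C14H12N2.
DoU = (2C + 2 + N − H − X)/2 = (2·14 + 2 + 2 − 12 − 0)/2 = 20/2 = 10.
(Structurally: 2 ring(s) + 8 π bond(s) = 10.)

10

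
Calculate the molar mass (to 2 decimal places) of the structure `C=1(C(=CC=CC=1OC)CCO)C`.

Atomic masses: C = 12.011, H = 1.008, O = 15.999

Molecular formula: C10H14O2.
M = 10×12.011 + 14×1.008 + 2×15.999 = 166.22 g/mol.

166.22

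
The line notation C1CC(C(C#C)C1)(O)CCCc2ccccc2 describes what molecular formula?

C16H20O

Heavy atoms from the SMILES: 16 C, 1 O.
Implicit hydrogens by atom environment:
  6 × C: 2 H each → 12
  5 × C (aromatic): 1 H each → 5
  2 × C: 1 H each → 2
  2 × C: no H
  1 × C (aromatic): no H
  1 × O: 1 H
  Total hydrogens = 20.
Molecular formula: C16H20O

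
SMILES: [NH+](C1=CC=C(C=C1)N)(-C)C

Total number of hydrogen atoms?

Hydrogens are implicit in SMILES; fill each atom to its normal valence:
  4 × C (aromatic): 1 H each → 4
  2 × C: 3 H each → 6
  2 × C (aromatic): no H
  1 × N: 2 H
  1 × N (charge +1): 1 H
  Total hydrogens = 13.

13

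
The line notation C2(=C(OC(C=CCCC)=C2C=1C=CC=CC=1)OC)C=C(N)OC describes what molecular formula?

C19H23NO3

Heavy atoms from the SMILES: 19 C, 1 N, 3 O.
Implicit hydrogens by atom environment:
  5 × C (aromatic): 1 H each → 5
  5 × C (aromatic): no H
  3 × C: 3 H each → 9
  3 × C: 1 H each → 3
  2 × C: 2 H each → 4
  2 × O: no H
  1 × C: no H
  1 × N: 2 H
  1 × O (aromatic): no H
  Total hydrogens = 23.
Molecular formula: C19H23NO3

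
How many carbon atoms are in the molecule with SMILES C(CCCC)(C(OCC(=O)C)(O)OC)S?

The symbol for carbon appears 10 times in the SMILES.

10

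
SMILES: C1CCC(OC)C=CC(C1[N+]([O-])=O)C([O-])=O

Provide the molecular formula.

Heavy atoms from the SMILES: 10 C, 1 N, 5 O.
Implicit hydrogens by atom environment:
  5 × C: 1 H each → 5
  3 × C: 2 H each → 6
  3 × O: no H
  2 × O (charge -1): no H
  1 × C: 3 H
  1 × C: no H
  1 × N (charge +1): no H
  Total hydrogens = 14.
Net charge -1.
Molecular formula: C10H14NO5-

C10H14NO5-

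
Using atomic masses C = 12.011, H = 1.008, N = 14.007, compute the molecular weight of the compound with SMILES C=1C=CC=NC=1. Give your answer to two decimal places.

79.10

Molecular formula: C5H5N.
M = 5×12.011 + 5×1.008 + 1×14.007 = 79.10 g/mol.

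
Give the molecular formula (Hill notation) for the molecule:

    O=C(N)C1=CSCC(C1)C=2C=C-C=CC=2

Heavy atoms from the SMILES: 12 C, 1 N, 1 O, 1 S.
Implicit hydrogens by atom environment:
  5 × C (aromatic): 1 H each → 5
  2 × C: 2 H each → 4
  2 × C: 1 H each → 2
  2 × C: no H
  1 × C (aromatic): no H
  1 × N: 2 H
  1 × O: no H
  1 × S: no H
  Total hydrogens = 13.
Molecular formula: C12H13NOS

C12H13NOS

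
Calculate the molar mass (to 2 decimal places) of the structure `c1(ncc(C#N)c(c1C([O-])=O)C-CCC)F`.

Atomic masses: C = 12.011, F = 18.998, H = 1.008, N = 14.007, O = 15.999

221.21

Molecular formula: C11H10FN2O2-.
M = 11×12.011 + 1×18.998 + 10×1.008 + 2×14.007 + 2×15.999 = 221.21 g/mol.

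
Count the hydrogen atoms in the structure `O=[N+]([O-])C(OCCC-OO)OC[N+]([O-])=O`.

10

Hydrogens are implicit in SMILES; fill each atom to its normal valence:
  5 × O: no H
  4 × C: 2 H each → 8
  2 × N (charge +1): no H
  2 × O (charge -1): no H
  1 × C: 1 H
  1 × O: 1 H
  Total hydrogens = 10.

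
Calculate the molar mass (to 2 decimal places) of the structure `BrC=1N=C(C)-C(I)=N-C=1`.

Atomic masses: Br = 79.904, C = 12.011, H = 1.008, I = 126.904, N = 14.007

Molecular formula: C5H4BrIN2.
M = 1×79.904 + 5×12.011 + 4×1.008 + 1×126.904 + 2×14.007 = 298.91 g/mol.

298.91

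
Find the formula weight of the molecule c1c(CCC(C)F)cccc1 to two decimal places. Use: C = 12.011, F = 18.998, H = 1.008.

Molecular formula: C10H13F.
M = 10×12.011 + 1×18.998 + 13×1.008 = 152.21 g/mol.

152.21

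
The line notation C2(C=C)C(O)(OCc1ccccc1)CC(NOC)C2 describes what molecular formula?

Heavy atoms from the SMILES: 15 C, 1 N, 3 O.
Implicit hydrogens by atom environment:
  5 × C (aromatic): 1 H each → 5
  4 × C: 2 H each → 8
  3 × C: 1 H each → 3
  2 × O: no H
  1 × C: 3 H
  1 × C: no H
  1 × C (aromatic): no H
  1 × N: 1 H
  1 × O: 1 H
  Total hydrogens = 21.
Molecular formula: C15H21NO3

C15H21NO3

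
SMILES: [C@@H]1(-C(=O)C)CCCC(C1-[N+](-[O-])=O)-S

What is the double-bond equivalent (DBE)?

3

Molecular formula from the SMILES: C8H13NO3S.
DoU = (2C + 2 + N − H − X)/2 = (2·8 + 2 + 1 − 13 − 0)/2 = 6/2 = 3.
(Structurally: 1 ring(s) + 2 π bond(s) = 3.)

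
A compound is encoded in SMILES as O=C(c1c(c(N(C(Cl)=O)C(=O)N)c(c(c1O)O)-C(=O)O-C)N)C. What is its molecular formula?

C12H12ClN3O7

Heavy atoms from the SMILES: 12 C, 1 Cl, 3 N, 7 O.
Implicit hydrogens by atom environment:
  6 × C (aromatic): no H
  5 × O: no H
  4 × C: no H
  2 × C: 3 H each → 6
  2 × N: 2 H each → 4
  2 × O: 1 H each → 2
  1 × Cl: no H
  1 × N: no H
  Total hydrogens = 12.
Molecular formula: C12H12ClN3O7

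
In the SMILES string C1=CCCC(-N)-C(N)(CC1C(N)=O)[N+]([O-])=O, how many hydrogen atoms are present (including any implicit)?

Hydrogens are implicit in SMILES; fill each atom to its normal valence:
  4 × C: 1 H each → 4
  3 × C: 2 H each → 6
  3 × N: 2 H each → 6
  2 × C: no H
  2 × O: no H
  1 × N (charge +1): no H
  1 × O (charge -1): no H
  Total hydrogens = 16.

16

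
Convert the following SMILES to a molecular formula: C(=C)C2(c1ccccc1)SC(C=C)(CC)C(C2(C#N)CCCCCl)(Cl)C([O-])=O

C22H24Cl2NO2S-

Heavy atoms from the SMILES: 22 C, 2 Cl, 1 N, 2 O, 1 S.
Implicit hydrogens by atom environment:
  7 × C: 2 H each → 14
  6 × C: no H
  5 × C (aromatic): 1 H each → 5
  2 × C: 1 H each → 2
  2 × Cl: no H
  1 × C: 3 H
  1 × C (aromatic): no H
  1 × N: no H
  1 × O: no H
  1 × O (charge -1): no H
  1 × S: no H
  Total hydrogens = 24.
Net charge -1.
Molecular formula: C22H24Cl2NO2S-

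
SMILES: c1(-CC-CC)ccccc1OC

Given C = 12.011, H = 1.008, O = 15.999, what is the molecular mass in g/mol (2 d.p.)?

Molecular formula: C11H16O.
M = 11×12.011 + 16×1.008 + 1×15.999 = 164.25 g/mol.

164.25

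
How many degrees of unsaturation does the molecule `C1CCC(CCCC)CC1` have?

Molecular formula from the SMILES: C10H20.
DoU = (2C + 2 + N − H − X)/2 = (2·10 + 2 + 0 − 20 − 0)/2 = 2/2 = 1.
(Structurally: 1 ring(s) + 0 π bond(s) = 1.)

1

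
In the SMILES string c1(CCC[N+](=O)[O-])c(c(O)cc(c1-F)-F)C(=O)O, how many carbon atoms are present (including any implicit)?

10

The symbol for carbon appears 10 times in the SMILES. Lowercase c denotes aromatic carbon and counts toward C.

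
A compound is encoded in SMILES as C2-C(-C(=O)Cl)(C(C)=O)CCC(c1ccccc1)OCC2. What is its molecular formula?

Heavy atoms from the SMILES: 16 C, 1 Cl, 3 O.
Implicit hydrogens by atom environment:
  5 × C: 2 H each → 10
  5 × C (aromatic): 1 H each → 5
  3 × C: no H
  3 × O: no H
  1 × C: 3 H
  1 × C: 1 H
  1 × C (aromatic): no H
  1 × Cl: no H
  Total hydrogens = 19.
Molecular formula: C16H19ClO3

C16H19ClO3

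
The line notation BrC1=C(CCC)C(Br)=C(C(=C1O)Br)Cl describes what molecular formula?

Heavy atoms from the SMILES: 3 Br, 9 C, 1 Cl, 1 O.
Implicit hydrogens by atom environment:
  6 × C (aromatic): no H
  3 × Br: no H
  2 × C: 2 H each → 4
  1 × C: 3 H
  1 × Cl: no H
  1 × O: 1 H
  Total hydrogens = 8.
Molecular formula: C9H8Br3ClO

C9H8Br3ClO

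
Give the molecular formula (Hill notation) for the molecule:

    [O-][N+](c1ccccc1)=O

C6H5NO2

Heavy atoms from the SMILES: 6 C, 1 N, 2 O.
Implicit hydrogens by atom environment:
  5 × C (aromatic): 1 H each → 5
  1 × C (aromatic): no H
  1 × N (charge +1): no H
  1 × O: no H
  1 × O (charge -1): no H
  Total hydrogens = 5.
Molecular formula: C6H5NO2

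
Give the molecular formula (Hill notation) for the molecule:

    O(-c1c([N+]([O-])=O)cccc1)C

Heavy atoms from the SMILES: 7 C, 1 N, 3 O.
Implicit hydrogens by atom environment:
  4 × C (aromatic): 1 H each → 4
  2 × C (aromatic): no H
  2 × O: no H
  1 × C: 3 H
  1 × N (charge +1): no H
  1 × O (charge -1): no H
  Total hydrogens = 7.
Molecular formula: C7H7NO3

C7H7NO3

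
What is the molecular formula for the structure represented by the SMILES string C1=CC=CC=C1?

C6H6

Heavy atoms from the SMILES: 6 C.
Implicit hydrogens by atom environment:
  6 × C (aromatic): 1 H each → 6
  Total hydrogens = 6.
Molecular formula: C6H6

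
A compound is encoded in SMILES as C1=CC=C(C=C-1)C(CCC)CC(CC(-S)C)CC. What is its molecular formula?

Heavy atoms from the SMILES: 17 C, 1 S.
Implicit hydrogens by atom environment:
  5 × C: 2 H each → 10
  5 × C (aromatic): 1 H each → 5
  3 × C: 3 H each → 9
  3 × C: 1 H each → 3
  1 × C (aromatic): no H
  1 × S: 1 H
  Total hydrogens = 28.
Molecular formula: C17H28S

C17H28S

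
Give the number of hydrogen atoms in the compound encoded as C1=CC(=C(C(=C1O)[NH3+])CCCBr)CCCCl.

18

Hydrogens are implicit in SMILES; fill each atom to its normal valence:
  6 × C: 2 H each → 12
  4 × C (aromatic): no H
  2 × C (aromatic): 1 H each → 2
  1 × Br: no H
  1 × Cl: no H
  1 × N (charge +1): 3 H
  1 × O: 1 H
  Total hydrogens = 18.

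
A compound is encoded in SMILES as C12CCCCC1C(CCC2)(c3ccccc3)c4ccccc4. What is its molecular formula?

C22H26

Heavy atoms from the SMILES: 22 C.
Implicit hydrogens by atom environment:
  10 × C (aromatic): 1 H each → 10
  7 × C: 2 H each → 14
  2 × C: 1 H each → 2
  2 × C (aromatic): no H
  1 × C: no H
  Total hydrogens = 26.
Molecular formula: C22H26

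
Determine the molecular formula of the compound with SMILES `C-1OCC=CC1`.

C5H8O

Heavy atoms from the SMILES: 5 C, 1 O.
Implicit hydrogens by atom environment:
  3 × C: 2 H each → 6
  2 × C: 1 H each → 2
  1 × O: no H
  Total hydrogens = 8.
Molecular formula: C5H8O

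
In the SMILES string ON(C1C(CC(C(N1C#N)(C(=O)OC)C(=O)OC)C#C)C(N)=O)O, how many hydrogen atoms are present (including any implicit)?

Hydrogens are implicit in SMILES; fill each atom to its normal valence:
  6 × C: no H
  5 × O: no H
  4 × C: 1 H each → 4
  3 × N: no H
  2 × C: 3 H each → 6
  2 × O: 1 H each → 2
  1 × C: 2 H
  1 × N: 2 H
  Total hydrogens = 16.

16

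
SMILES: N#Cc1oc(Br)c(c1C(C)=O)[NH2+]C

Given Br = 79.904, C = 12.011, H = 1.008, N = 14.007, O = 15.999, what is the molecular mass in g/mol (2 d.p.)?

244.07

Molecular formula: C8H8BrN2O2+.
M = 1×79.904 + 8×12.011 + 8×1.008 + 2×14.007 + 2×15.999 = 244.07 g/mol.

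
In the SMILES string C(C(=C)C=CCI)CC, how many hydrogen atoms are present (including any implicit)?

13

Hydrogens are implicit in SMILES; fill each atom to its normal valence:
  4 × C: 2 H each → 8
  2 × C: 1 H each → 2
  1 × C: 3 H
  1 × C: no H
  1 × I: no H
  Total hydrogens = 13.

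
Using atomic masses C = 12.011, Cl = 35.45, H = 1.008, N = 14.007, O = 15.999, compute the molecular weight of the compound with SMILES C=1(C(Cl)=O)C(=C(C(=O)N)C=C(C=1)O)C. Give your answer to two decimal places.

Molecular formula: C9H8ClNO3.
M = 9×12.011 + 1×35.45 + 8×1.008 + 1×14.007 + 3×15.999 = 213.62 g/mol.

213.62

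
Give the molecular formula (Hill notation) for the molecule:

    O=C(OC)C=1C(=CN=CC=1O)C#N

Heavy atoms from the SMILES: 8 C, 2 N, 3 O.
Implicit hydrogens by atom environment:
  3 × C (aromatic): no H
  2 × C (aromatic): 1 H each → 2
  2 × C: no H
  2 × O: no H
  1 × C: 3 H
  1 × N (aromatic): no H
  1 × N: no H
  1 × O: 1 H
  Total hydrogens = 6.
Molecular formula: C8H6N2O3

C8H6N2O3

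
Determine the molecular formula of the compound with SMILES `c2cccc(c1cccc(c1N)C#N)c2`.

Heavy atoms from the SMILES: 13 C, 2 N.
Implicit hydrogens by atom environment:
  8 × C (aromatic): 1 H each → 8
  4 × C (aromatic): no H
  1 × C: no H
  1 × N: 2 H
  1 × N: no H
  Total hydrogens = 10.
Molecular formula: C13H10N2

C13H10N2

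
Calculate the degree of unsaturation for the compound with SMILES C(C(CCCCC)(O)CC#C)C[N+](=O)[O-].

Molecular formula from the SMILES: C11H19NO3.
DoU = (2C + 2 + N − H − X)/2 = (2·11 + 2 + 1 − 19 − 0)/2 = 6/2 = 3.
(Structurally: 0 ring(s) + 3 π bond(s) = 3.)

3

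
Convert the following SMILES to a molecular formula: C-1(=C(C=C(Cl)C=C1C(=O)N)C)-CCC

C11H14ClNO

Heavy atoms from the SMILES: 11 C, 1 Cl, 1 N, 1 O.
Implicit hydrogens by atom environment:
  4 × C (aromatic): no H
  2 × C: 3 H each → 6
  2 × C: 2 H each → 4
  2 × C (aromatic): 1 H each → 2
  1 × C: no H
  1 × Cl: no H
  1 × N: 2 H
  1 × O: no H
  Total hydrogens = 14.
Molecular formula: C11H14ClNO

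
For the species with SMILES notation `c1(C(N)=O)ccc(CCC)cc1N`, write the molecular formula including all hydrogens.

C10H14N2O

Heavy atoms from the SMILES: 10 C, 2 N, 1 O.
Implicit hydrogens by atom environment:
  3 × C (aromatic): 1 H each → 3
  3 × C (aromatic): no H
  2 × C: 2 H each → 4
  2 × N: 2 H each → 4
  1 × C: 3 H
  1 × C: no H
  1 × O: no H
  Total hydrogens = 14.
Molecular formula: C10H14N2O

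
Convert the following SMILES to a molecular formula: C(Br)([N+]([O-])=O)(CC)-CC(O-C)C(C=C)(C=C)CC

Heavy atoms from the SMILES: 1 Br, 13 C, 1 N, 3 O.
Implicit hydrogens by atom environment:
  5 × C: 2 H each → 10
  3 × C: 3 H each → 9
  3 × C: 1 H each → 3
  2 × C: no H
  2 × O: no H
  1 × Br: no H
  1 × N (charge +1): no H
  1 × O (charge -1): no H
  Total hydrogens = 22.
Molecular formula: C13H22BrNO3

C13H22BrNO3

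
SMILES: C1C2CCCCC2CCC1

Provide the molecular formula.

Heavy atoms from the SMILES: 10 C.
Implicit hydrogens by atom environment:
  8 × C: 2 H each → 16
  2 × C: 1 H each → 2
  Total hydrogens = 18.
Molecular formula: C10H18

C10H18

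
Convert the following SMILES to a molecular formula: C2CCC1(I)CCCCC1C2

Heavy atoms from the SMILES: 10 C, 1 I.
Implicit hydrogens by atom environment:
  8 × C: 2 H each → 16
  1 × C: 1 H
  1 × C: no H
  1 × I: no H
  Total hydrogens = 17.
Molecular formula: C10H17I

C10H17I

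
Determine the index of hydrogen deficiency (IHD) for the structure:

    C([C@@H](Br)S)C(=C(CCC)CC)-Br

Molecular formula from the SMILES: C9H16Br2S.
DoU = (2C + 2 + N − H − X)/2 = (2·9 + 2 + 0 − 16 − 2)/2 = 2/2 = 1.
(Structurally: 0 ring(s) + 1 π bond(s) = 1.)

1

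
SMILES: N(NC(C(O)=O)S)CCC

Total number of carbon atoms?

5

The symbol for carbon appears 5 times in the SMILES.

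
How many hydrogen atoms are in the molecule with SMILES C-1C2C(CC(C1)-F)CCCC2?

17

Hydrogens are implicit in SMILES; fill each atom to its normal valence:
  7 × C: 2 H each → 14
  3 × C: 1 H each → 3
  1 × F: no H
  Total hydrogens = 17.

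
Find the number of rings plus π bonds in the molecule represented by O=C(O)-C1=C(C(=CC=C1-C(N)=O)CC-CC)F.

Molecular formula from the SMILES: C12H14FNO3.
DoU = (2C + 2 + N − H − X)/2 = (2·12 + 2 + 1 − 14 − 1)/2 = 12/2 = 6.
(Structurally: 1 ring(s) + 5 π bond(s) = 6.)

6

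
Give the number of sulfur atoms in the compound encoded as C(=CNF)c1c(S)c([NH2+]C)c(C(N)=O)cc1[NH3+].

The symbol for sulfur appears 1 time in the SMILES.

1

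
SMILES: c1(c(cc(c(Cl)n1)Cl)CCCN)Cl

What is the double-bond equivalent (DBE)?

4

Molecular formula from the SMILES: C8H9Cl3N2.
DoU = (2C + 2 + N − H − X)/2 = (2·8 + 2 + 2 − 9 − 3)/2 = 8/2 = 4.
(Structurally: 1 ring(s) + 3 π bond(s) = 4.)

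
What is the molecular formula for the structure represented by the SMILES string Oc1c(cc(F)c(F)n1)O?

Heavy atoms from the SMILES: 5 C, 2 F, 1 N, 2 O.
Implicit hydrogens by atom environment:
  4 × C (aromatic): no H
  2 × F: no H
  2 × O: 1 H each → 2
  1 × C (aromatic): 1 H
  1 × N (aromatic): no H
  Total hydrogens = 3.
Molecular formula: C5H3F2NO2

C5H3F2NO2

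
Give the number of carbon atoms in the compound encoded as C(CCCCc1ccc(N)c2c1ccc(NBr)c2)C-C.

The symbol for carbon appears 17 times in the SMILES. Lowercase c denotes aromatic carbon and counts toward C.

17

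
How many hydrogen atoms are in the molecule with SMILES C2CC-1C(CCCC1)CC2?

18

Hydrogens are implicit in SMILES; fill each atom to its normal valence:
  8 × C: 2 H each → 16
  2 × C: 1 H each → 2
  Total hydrogens = 18.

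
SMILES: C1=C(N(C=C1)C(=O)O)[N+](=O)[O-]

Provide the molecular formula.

Heavy atoms from the SMILES: 5 C, 2 N, 4 O.
Implicit hydrogens by atom environment:
  3 × C (aromatic): 1 H each → 3
  2 × O: no H
  1 × C (aromatic): no H
  1 × C: no H
  1 × N (aromatic): no H
  1 × N (charge +1): no H
  1 × O: 1 H
  1 × O (charge -1): no H
  Total hydrogens = 4.
Molecular formula: C5H4N2O4

C5H4N2O4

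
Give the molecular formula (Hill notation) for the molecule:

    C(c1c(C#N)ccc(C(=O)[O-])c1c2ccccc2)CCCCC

Heavy atoms from the SMILES: 20 C, 1 N, 2 O.
Implicit hydrogens by atom environment:
  7 × C (aromatic): 1 H each → 7
  5 × C: 2 H each → 10
  5 × C (aromatic): no H
  2 × C: no H
  1 × C: 3 H
  1 × N: no H
  1 × O: no H
  1 × O (charge -1): no H
  Total hydrogens = 20.
Net charge -1.
Molecular formula: C20H20NO2-

C20H20NO2-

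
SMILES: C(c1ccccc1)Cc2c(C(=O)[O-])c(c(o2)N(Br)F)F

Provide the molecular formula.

C13H9BrF2NO3-

Heavy atoms from the SMILES: 1 Br, 13 C, 2 F, 1 N, 3 O.
Implicit hydrogens by atom environment:
  5 × C (aromatic): 1 H each → 5
  5 × C (aromatic): no H
  2 × C: 2 H each → 4
  2 × F: no H
  1 × Br: no H
  1 × C: no H
  1 × N: no H
  1 × O (aromatic): no H
  1 × O: no H
  1 × O (charge -1): no H
  Total hydrogens = 9.
Net charge -1.
Molecular formula: C13H9BrF2NO3-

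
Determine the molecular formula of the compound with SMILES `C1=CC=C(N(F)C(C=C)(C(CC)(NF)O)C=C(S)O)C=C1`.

C14H18F2N2O2S

Heavy atoms from the SMILES: 14 C, 2 F, 2 N, 2 O, 1 S.
Implicit hydrogens by atom environment:
  5 × C (aromatic): 1 H each → 5
  3 × C: no H
  2 × C: 2 H each → 4
  2 × C: 1 H each → 2
  2 × F: no H
  2 × O: 1 H each → 2
  1 × C: 3 H
  1 × C (aromatic): no H
  1 × N: 1 H
  1 × N: no H
  1 × S: 1 H
  Total hydrogens = 18.
Molecular formula: C14H18F2N2O2S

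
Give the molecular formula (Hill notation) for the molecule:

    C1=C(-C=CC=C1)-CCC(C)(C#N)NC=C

C13H16N2

Heavy atoms from the SMILES: 13 C, 2 N.
Implicit hydrogens by atom environment:
  5 × C (aromatic): 1 H each → 5
  3 × C: 2 H each → 6
  2 × C: no H
  1 × C: 3 H
  1 × C: 1 H
  1 × C (aromatic): no H
  1 × N: 1 H
  1 × N: no H
  Total hydrogens = 16.
Molecular formula: C13H16N2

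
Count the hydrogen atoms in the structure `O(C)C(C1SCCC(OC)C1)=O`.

14

Hydrogens are implicit in SMILES; fill each atom to its normal valence:
  3 × C: 2 H each → 6
  3 × O: no H
  2 × C: 3 H each → 6
  2 × C: 1 H each → 2
  1 × C: no H
  1 × S: no H
  Total hydrogens = 14.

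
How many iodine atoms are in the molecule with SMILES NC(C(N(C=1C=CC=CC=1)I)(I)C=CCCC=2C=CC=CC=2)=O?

2

The symbol for iodine appears 2 times in the SMILES.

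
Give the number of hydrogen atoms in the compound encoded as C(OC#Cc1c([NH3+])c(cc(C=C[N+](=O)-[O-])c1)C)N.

14

Hydrogens are implicit in SMILES; fill each atom to its normal valence:
  4 × C (aromatic): no H
  2 × C (aromatic): 1 H each → 2
  2 × C: 1 H each → 2
  2 × C: no H
  2 × O: no H
  1 × C: 3 H
  1 × C: 2 H
  1 × N (charge +1): 3 H
  1 × N: 2 H
  1 × N (charge +1): no H
  1 × O (charge -1): no H
  Total hydrogens = 14.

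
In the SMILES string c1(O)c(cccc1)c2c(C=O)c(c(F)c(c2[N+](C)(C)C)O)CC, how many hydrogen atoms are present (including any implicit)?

21

Hydrogens are implicit in SMILES; fill each atom to its normal valence:
  8 × C (aromatic): no H
  4 × C: 3 H each → 12
  4 × C (aromatic): 1 H each → 4
  2 × O: 1 H each → 2
  1 × C: 2 H
  1 × C: 1 H
  1 × F: no H
  1 × N (charge +1): no H
  1 × O: no H
  Total hydrogens = 21.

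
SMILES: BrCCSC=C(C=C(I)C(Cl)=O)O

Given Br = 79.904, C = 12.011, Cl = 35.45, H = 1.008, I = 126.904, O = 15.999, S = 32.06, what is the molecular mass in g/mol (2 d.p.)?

397.45

Molecular formula: C7H7BrClIO2S.
M = 1×79.904 + 7×12.011 + 1×35.45 + 7×1.008 + 1×126.904 + 2×15.999 + 1×32.06 = 397.45 g/mol.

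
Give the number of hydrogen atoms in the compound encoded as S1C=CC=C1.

Hydrogens are implicit in SMILES; fill each atom to its normal valence:
  4 × C (aromatic): 1 H each → 4
  1 × S (aromatic): no H
  Total hydrogens = 4.

4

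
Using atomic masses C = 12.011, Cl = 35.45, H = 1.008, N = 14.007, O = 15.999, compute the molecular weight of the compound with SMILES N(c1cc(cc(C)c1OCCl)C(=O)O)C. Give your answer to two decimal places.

Molecular formula: C10H12ClNO3.
M = 10×12.011 + 1×35.45 + 12×1.008 + 1×14.007 + 3×15.999 = 229.66 g/mol.

229.66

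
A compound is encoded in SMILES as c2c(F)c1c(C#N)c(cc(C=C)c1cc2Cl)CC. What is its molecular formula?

Heavy atoms from the SMILES: 15 C, 1 Cl, 1 F, 1 N.
Implicit hydrogens by atom environment:
  7 × C (aromatic): no H
  3 × C (aromatic): 1 H each → 3
  2 × C: 2 H each → 4
  1 × C: 3 H
  1 × C: 1 H
  1 × C: no H
  1 × Cl: no H
  1 × F: no H
  1 × N: no H
  Total hydrogens = 11.
Molecular formula: C15H11ClFN

C15H11ClFN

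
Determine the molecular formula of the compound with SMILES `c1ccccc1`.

C6H6

Heavy atoms from the SMILES: 6 C.
Implicit hydrogens by atom environment:
  6 × C (aromatic): 1 H each → 6
  Total hydrogens = 6.
Molecular formula: C6H6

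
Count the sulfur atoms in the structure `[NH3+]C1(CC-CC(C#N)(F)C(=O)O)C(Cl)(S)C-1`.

1

The symbol for sulfur appears 1 time in the SMILES.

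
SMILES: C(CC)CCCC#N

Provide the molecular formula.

Heavy atoms from the SMILES: 7 C, 1 N.
Implicit hydrogens by atom environment:
  5 × C: 2 H each → 10
  1 × C: 3 H
  1 × C: no H
  1 × N: no H
  Total hydrogens = 13.
Molecular formula: C7H13N

C7H13N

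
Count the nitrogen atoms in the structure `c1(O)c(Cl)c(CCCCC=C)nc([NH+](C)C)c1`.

2

The symbol for nitrogen appears 2 times in the SMILES.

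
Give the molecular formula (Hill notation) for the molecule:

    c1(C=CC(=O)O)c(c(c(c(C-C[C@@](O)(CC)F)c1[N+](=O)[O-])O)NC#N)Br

Heavy atoms from the SMILES: 1 Br, 15 C, 1 F, 3 N, 6 O.
Implicit hydrogens by atom environment:
  6 × C (aromatic): no H
  3 × C: 2 H each → 6
  3 × C: no H
  3 × O: 1 H each → 3
  2 × C: 1 H each → 2
  2 × O: no H
  1 × Br: no H
  1 × C: 3 H
  1 × F: no H
  1 × N: 1 H
  1 × N (charge +1): no H
  1 × N: no H
  1 × O (charge -1): no H
  Total hydrogens = 15.
Molecular formula: C15H15BrFN3O6

C15H15BrFN3O6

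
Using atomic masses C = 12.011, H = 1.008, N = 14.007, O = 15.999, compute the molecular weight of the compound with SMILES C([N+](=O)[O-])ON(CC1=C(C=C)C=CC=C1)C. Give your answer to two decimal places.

222.24

Molecular formula: C11H14N2O3.
M = 11×12.011 + 14×1.008 + 2×14.007 + 3×15.999 = 222.24 g/mol.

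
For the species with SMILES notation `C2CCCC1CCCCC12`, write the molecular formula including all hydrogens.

Heavy atoms from the SMILES: 10 C.
Implicit hydrogens by atom environment:
  8 × C: 2 H each → 16
  2 × C: 1 H each → 2
  Total hydrogens = 18.
Molecular formula: C10H18

C10H18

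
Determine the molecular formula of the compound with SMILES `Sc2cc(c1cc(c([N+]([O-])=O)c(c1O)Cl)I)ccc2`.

Heavy atoms from the SMILES: 12 C, 1 Cl, 1 I, 1 N, 3 O, 1 S.
Implicit hydrogens by atom environment:
  7 × C (aromatic): no H
  5 × C (aromatic): 1 H each → 5
  1 × Cl: no H
  1 × I: no H
  1 × N (charge +1): no H
  1 × O: 1 H
  1 × O: no H
  1 × O (charge -1): no H
  1 × S: 1 H
  Total hydrogens = 7.
Molecular formula: C12H7ClINO3S

C12H7ClINO3S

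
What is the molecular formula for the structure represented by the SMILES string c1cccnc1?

C5H5N

Heavy atoms from the SMILES: 5 C, 1 N.
Implicit hydrogens by atom environment:
  5 × C (aromatic): 1 H each → 5
  1 × N (aromatic): no H
  Total hydrogens = 5.
Molecular formula: C5H5N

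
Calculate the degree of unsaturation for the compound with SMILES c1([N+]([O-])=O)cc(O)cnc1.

Molecular formula from the SMILES: C5H4N2O3.
DoU = (2C + 2 + N − H − X)/2 = (2·5 + 2 + 2 − 4 − 0)/2 = 10/2 = 5.
(Structurally: 1 ring(s) + 4 π bond(s) = 5.)

5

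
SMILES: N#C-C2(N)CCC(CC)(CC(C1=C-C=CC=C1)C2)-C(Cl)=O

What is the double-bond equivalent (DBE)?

Molecular formula from the SMILES: C17H21ClN2O.
DoU = (2C + 2 + N − H − X)/2 = (2·17 + 2 + 2 − 21 − 1)/2 = 16/2 = 8.
(Structurally: 2 ring(s) + 6 π bond(s) = 8.)

8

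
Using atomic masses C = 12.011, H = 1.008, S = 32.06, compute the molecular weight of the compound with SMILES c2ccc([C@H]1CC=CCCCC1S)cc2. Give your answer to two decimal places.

218.36

Molecular formula: C14H18S.
M = 14×12.011 + 18×1.008 + 1×32.06 = 218.36 g/mol.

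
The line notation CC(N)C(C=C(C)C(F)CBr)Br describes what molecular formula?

Heavy atoms from the SMILES: 2 Br, 8 C, 1 F, 1 N.
Implicit hydrogens by atom environment:
  4 × C: 1 H each → 4
  2 × Br: no H
  2 × C: 3 H each → 6
  1 × C: 2 H
  1 × C: no H
  1 × F: no H
  1 × N: 2 H
  Total hydrogens = 14.
Molecular formula: C8H14Br2FN

C8H14Br2FN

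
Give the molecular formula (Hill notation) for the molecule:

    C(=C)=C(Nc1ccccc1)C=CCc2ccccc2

C18H17N

Heavy atoms from the SMILES: 18 C, 1 N.
Implicit hydrogens by atom environment:
  10 × C (aromatic): 1 H each → 10
  2 × C: 2 H each → 4
  2 × C: 1 H each → 2
  2 × C: no H
  2 × C (aromatic): no H
  1 × N: 1 H
  Total hydrogens = 17.
Molecular formula: C18H17N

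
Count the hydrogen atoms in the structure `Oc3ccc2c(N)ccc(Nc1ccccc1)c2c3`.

Hydrogens are implicit in SMILES; fill each atom to its normal valence:
  10 × C (aromatic): 1 H each → 10
  6 × C (aromatic): no H
  1 × N: 2 H
  1 × N: 1 H
  1 × O: 1 H
  Total hydrogens = 14.

14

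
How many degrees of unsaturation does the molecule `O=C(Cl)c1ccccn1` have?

5

Molecular formula from the SMILES: C6H4ClNO.
DoU = (2C + 2 + N − H − X)/2 = (2·6 + 2 + 1 − 4 − 1)/2 = 10/2 = 5.
(Structurally: 1 ring(s) + 4 π bond(s) = 5.)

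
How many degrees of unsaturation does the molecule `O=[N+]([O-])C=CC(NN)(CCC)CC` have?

2

Molecular formula from the SMILES: C8H17N3O2.
DoU = (2C + 2 + N − H − X)/2 = (2·8 + 2 + 3 − 17 − 0)/2 = 4/2 = 2.
(Structurally: 0 ring(s) + 2 π bond(s) = 2.)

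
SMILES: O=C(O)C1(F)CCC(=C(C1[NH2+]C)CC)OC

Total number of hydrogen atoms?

19

Hydrogens are implicit in SMILES; fill each atom to its normal valence:
  4 × C: no H
  3 × C: 3 H each → 9
  3 × C: 2 H each → 6
  2 × O: no H
  1 × C: 1 H
  1 × F: no H
  1 × N (charge +1): 2 H
  1 × O: 1 H
  Total hydrogens = 19.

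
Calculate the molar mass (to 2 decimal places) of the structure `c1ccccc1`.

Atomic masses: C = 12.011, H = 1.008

78.11

Molecular formula: C6H6.
M = 6×12.011 + 6×1.008 = 78.11 g/mol.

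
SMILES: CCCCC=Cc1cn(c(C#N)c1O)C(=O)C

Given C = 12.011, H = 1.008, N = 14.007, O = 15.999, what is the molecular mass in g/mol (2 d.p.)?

232.28

Molecular formula: C13H16N2O2.
M = 13×12.011 + 16×1.008 + 2×14.007 + 2×15.999 = 232.28 g/mol.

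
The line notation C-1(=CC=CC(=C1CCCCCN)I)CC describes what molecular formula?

Heavy atoms from the SMILES: 13 C, 1 I, 1 N.
Implicit hydrogens by atom environment:
  6 × C: 2 H each → 12
  3 × C (aromatic): 1 H each → 3
  3 × C (aromatic): no H
  1 × C: 3 H
  1 × I: no H
  1 × N: 2 H
  Total hydrogens = 20.
Molecular formula: C13H20IN

C13H20IN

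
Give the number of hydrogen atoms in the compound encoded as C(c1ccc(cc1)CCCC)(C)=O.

Hydrogens are implicit in SMILES; fill each atom to its normal valence:
  4 × C (aromatic): 1 H each → 4
  3 × C: 2 H each → 6
  2 × C: 3 H each → 6
  2 × C (aromatic): no H
  1 × C: no H
  1 × O: no H
  Total hydrogens = 16.

16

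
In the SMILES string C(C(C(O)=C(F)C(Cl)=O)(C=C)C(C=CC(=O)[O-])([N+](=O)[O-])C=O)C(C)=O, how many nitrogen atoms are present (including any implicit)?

1

The symbol for nitrogen appears 1 time in the SMILES.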